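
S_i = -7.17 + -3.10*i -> [-7.17, -10.27, -13.37, -16.47, -19.57]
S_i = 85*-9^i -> [85, -765, 6885, -61965, 557685]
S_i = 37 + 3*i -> [37, 40, 43, 46, 49]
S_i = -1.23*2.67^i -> [-1.23, -3.28, -8.77, -23.41, -62.51]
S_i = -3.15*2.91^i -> [-3.15, -9.17, -26.67, -77.62, -225.88]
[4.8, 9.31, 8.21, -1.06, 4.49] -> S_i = Random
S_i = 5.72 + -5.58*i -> [5.72, 0.14, -5.44, -11.02, -16.6]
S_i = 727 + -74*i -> [727, 653, 579, 505, 431]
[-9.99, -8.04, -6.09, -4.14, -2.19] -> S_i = -9.99 + 1.95*i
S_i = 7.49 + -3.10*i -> [7.49, 4.39, 1.29, -1.81, -4.91]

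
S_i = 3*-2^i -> [3, -6, 12, -24, 48]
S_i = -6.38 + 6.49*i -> [-6.38, 0.11, 6.6, 13.09, 19.58]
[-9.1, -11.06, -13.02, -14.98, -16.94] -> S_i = -9.10 + -1.96*i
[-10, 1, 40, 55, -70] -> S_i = Random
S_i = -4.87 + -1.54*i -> [-4.87, -6.41, -7.95, -9.49, -11.03]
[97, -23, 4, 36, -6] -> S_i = Random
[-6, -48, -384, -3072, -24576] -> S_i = -6*8^i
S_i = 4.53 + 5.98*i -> [4.53, 10.51, 16.49, 22.47, 28.45]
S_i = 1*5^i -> [1, 5, 25, 125, 625]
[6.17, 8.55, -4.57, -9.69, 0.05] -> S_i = Random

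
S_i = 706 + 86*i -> [706, 792, 878, 964, 1050]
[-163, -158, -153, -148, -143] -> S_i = -163 + 5*i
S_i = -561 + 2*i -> [-561, -559, -557, -555, -553]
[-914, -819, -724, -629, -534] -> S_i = -914 + 95*i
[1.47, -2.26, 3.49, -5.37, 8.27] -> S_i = 1.47*(-1.54)^i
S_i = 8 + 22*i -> [8, 30, 52, 74, 96]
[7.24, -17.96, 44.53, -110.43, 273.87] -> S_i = 7.24*(-2.48)^i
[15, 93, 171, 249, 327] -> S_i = 15 + 78*i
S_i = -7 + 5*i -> [-7, -2, 3, 8, 13]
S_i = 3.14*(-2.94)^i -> [3.14, -9.23, 27.14, -79.79, 234.6]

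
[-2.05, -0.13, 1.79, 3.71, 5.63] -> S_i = -2.05 + 1.92*i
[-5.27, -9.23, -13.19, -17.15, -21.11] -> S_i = -5.27 + -3.96*i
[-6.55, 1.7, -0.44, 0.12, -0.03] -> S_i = -6.55*(-0.26)^i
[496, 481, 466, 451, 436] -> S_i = 496 + -15*i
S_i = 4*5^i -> [4, 20, 100, 500, 2500]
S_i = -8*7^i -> [-8, -56, -392, -2744, -19208]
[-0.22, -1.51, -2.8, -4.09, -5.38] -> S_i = -0.22 + -1.29*i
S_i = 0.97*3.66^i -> [0.97, 3.55, 12.99, 47.56, 174.06]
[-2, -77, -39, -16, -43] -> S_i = Random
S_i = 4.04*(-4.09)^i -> [4.04, -16.52, 67.58, -276.41, 1130.51]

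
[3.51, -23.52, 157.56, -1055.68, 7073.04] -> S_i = 3.51*(-6.70)^i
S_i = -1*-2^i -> [-1, 2, -4, 8, -16]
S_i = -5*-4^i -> [-5, 20, -80, 320, -1280]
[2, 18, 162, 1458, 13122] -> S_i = 2*9^i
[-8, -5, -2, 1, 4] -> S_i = -8 + 3*i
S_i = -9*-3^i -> [-9, 27, -81, 243, -729]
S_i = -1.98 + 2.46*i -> [-1.98, 0.48, 2.94, 5.4, 7.86]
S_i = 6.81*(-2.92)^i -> [6.81, -19.89, 58.06, -169.55, 495.08]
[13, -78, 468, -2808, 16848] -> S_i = 13*-6^i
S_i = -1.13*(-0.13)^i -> [-1.13, 0.15, -0.02, 0.0, -0.0]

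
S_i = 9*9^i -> [9, 81, 729, 6561, 59049]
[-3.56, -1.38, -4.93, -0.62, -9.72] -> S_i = Random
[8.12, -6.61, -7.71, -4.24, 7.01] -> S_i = Random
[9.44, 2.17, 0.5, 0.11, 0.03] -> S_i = 9.44*0.23^i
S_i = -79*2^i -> [-79, -158, -316, -632, -1264]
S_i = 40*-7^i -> [40, -280, 1960, -13720, 96040]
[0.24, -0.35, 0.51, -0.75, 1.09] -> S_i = 0.24*(-1.46)^i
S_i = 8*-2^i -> [8, -16, 32, -64, 128]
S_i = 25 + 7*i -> [25, 32, 39, 46, 53]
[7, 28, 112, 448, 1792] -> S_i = 7*4^i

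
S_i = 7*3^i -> [7, 21, 63, 189, 567]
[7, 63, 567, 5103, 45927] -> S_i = 7*9^i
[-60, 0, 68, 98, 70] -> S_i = Random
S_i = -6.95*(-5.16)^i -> [-6.95, 35.86, -185.05, 954.85, -4927.01]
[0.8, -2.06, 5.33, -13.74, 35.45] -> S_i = 0.80*(-2.58)^i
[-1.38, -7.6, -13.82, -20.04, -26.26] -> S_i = -1.38 + -6.22*i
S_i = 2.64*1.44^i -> [2.64, 3.8, 5.47, 7.88, 11.35]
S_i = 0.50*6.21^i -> [0.5, 3.1, 19.28, 119.74, 743.59]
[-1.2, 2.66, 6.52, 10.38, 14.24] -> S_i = -1.20 + 3.86*i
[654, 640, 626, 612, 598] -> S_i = 654 + -14*i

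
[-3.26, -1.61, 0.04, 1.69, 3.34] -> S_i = -3.26 + 1.65*i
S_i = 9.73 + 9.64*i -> [9.73, 19.37, 29.01, 38.65, 48.29]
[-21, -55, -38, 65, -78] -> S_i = Random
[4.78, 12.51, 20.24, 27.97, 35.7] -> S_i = 4.78 + 7.73*i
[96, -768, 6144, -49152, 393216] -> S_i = 96*-8^i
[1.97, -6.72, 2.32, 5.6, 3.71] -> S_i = Random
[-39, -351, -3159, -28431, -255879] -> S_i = -39*9^i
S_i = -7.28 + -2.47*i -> [-7.28, -9.75, -12.22, -14.69, -17.16]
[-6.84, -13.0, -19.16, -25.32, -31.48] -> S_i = -6.84 + -6.16*i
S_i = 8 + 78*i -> [8, 86, 164, 242, 320]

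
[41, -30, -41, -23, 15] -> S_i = Random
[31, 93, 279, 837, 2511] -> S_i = 31*3^i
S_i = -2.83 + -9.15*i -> [-2.83, -11.98, -21.13, -30.28, -39.43]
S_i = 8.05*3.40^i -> [8.05, 27.37, 93.06, 316.4, 1075.75]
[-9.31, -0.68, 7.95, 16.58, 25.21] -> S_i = -9.31 + 8.63*i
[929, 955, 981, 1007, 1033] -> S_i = 929 + 26*i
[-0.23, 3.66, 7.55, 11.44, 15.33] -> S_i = -0.23 + 3.89*i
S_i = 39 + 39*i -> [39, 78, 117, 156, 195]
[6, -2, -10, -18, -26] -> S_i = 6 + -8*i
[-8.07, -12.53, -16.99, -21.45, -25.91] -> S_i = -8.07 + -4.46*i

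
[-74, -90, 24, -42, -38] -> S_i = Random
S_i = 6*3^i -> [6, 18, 54, 162, 486]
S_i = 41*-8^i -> [41, -328, 2624, -20992, 167936]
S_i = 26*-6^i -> [26, -156, 936, -5616, 33696]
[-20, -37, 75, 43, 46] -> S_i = Random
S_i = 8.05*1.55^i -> [8.05, 12.48, 19.34, 29.98, 46.46]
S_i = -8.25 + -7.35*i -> [-8.25, -15.6, -22.95, -30.3, -37.65]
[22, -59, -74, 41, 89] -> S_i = Random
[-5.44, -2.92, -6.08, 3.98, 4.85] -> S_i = Random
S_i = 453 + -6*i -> [453, 447, 441, 435, 429]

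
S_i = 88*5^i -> [88, 440, 2200, 11000, 55000]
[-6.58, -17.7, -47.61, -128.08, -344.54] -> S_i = -6.58*2.69^i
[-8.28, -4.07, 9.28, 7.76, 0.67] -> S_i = Random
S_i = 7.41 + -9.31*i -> [7.41, -1.9, -11.21, -20.52, -29.83]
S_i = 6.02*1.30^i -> [6.02, 7.83, 10.17, 13.23, 17.19]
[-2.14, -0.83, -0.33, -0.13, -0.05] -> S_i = -2.14*0.39^i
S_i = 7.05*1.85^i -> [7.05, 13.04, 24.13, 44.64, 82.58]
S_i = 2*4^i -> [2, 8, 32, 128, 512]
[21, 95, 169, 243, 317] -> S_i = 21 + 74*i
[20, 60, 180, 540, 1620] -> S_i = 20*3^i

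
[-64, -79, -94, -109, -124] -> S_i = -64 + -15*i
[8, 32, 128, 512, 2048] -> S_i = 8*4^i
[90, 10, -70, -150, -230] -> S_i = 90 + -80*i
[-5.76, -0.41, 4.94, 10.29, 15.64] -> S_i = -5.76 + 5.35*i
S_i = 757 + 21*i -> [757, 778, 799, 820, 841]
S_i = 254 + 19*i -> [254, 273, 292, 311, 330]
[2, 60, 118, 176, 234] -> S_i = 2 + 58*i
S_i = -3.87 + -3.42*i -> [-3.87, -7.29, -10.71, -14.13, -17.55]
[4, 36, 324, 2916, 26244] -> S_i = 4*9^i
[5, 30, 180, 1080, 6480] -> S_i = 5*6^i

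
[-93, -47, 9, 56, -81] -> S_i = Random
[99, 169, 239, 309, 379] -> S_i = 99 + 70*i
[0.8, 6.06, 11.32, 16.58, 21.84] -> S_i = 0.80 + 5.26*i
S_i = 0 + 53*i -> [0, 53, 106, 159, 212]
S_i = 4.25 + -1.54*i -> [4.25, 2.71, 1.17, -0.37, -1.91]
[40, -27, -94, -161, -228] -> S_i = 40 + -67*i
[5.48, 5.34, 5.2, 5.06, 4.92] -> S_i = 5.48 + -0.14*i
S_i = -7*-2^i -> [-7, 14, -28, 56, -112]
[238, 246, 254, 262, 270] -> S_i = 238 + 8*i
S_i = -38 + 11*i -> [-38, -27, -16, -5, 6]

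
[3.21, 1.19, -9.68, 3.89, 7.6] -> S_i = Random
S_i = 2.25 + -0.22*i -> [2.25, 2.03, 1.81, 1.59, 1.37]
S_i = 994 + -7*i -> [994, 987, 980, 973, 966]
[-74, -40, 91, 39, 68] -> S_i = Random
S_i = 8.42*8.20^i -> [8.42, 69.04, 566.16, 4642.52, 38068.65]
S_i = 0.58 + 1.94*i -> [0.58, 2.52, 4.46, 6.4, 8.34]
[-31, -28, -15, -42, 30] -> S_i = Random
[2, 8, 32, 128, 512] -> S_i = 2*4^i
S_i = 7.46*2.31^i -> [7.46, 17.23, 39.81, 91.95, 212.42]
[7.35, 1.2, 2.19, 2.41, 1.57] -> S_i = Random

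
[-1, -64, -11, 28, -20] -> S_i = Random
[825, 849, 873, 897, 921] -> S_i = 825 + 24*i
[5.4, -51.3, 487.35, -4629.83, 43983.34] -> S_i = 5.40*(-9.50)^i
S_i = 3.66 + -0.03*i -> [3.66, 3.63, 3.6, 3.57, 3.54]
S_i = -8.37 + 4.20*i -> [-8.37, -4.17, 0.03, 4.23, 8.43]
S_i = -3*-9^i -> [-3, 27, -243, 2187, -19683]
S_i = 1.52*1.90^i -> [1.52, 2.89, 5.49, 10.43, 19.81]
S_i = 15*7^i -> [15, 105, 735, 5145, 36015]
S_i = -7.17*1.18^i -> [-7.17, -8.46, -9.98, -11.78, -13.9]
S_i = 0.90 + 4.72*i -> [0.9, 5.62, 10.34, 15.06, 19.78]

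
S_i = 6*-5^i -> [6, -30, 150, -750, 3750]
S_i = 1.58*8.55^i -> [1.58, 13.51, 115.5, 987.54, 8443.48]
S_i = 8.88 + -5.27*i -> [8.88, 3.61, -1.66, -6.93, -12.2]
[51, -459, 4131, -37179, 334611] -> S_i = 51*-9^i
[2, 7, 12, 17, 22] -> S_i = 2 + 5*i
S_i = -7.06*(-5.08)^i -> [-7.06, 35.86, -182.19, 925.54, -4701.75]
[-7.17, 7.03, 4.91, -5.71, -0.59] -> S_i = Random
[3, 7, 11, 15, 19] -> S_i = 3 + 4*i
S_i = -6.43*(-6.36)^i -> [-6.43, 40.89, -260.09, 1654.18, -10520.57]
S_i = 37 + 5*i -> [37, 42, 47, 52, 57]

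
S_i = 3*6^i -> [3, 18, 108, 648, 3888]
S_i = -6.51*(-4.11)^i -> [-6.51, 26.76, -109.97, 451.97, -1857.58]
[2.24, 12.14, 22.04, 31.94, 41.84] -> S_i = 2.24 + 9.90*i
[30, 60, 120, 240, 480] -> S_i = 30*2^i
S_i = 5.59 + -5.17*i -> [5.59, 0.42, -4.75, -9.92, -15.09]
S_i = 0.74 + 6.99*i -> [0.74, 7.73, 14.72, 21.71, 28.7]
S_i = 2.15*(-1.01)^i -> [2.15, -2.17, 2.19, -2.22, 2.24]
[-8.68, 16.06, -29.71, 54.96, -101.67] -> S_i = -8.68*(-1.85)^i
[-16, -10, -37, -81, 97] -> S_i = Random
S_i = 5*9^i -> [5, 45, 405, 3645, 32805]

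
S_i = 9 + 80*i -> [9, 89, 169, 249, 329]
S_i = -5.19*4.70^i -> [-5.19, -24.39, -114.65, -538.84, -2532.55]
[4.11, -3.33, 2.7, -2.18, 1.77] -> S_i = 4.11*(-0.81)^i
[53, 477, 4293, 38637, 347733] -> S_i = 53*9^i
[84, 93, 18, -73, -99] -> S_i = Random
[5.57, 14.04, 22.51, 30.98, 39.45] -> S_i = 5.57 + 8.47*i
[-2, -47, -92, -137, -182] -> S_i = -2 + -45*i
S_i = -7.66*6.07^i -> [-7.66, -46.5, -282.23, -1713.15, -10398.81]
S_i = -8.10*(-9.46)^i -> [-8.1, 76.63, -724.88, 6857.38, -64870.85]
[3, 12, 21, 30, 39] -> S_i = 3 + 9*i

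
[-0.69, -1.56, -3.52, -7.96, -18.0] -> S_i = -0.69*2.26^i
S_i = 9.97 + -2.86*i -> [9.97, 7.11, 4.25, 1.39, -1.47]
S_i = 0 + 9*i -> [0, 9, 18, 27, 36]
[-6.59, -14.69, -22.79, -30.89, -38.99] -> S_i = -6.59 + -8.10*i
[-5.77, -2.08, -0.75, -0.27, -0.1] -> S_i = -5.77*0.36^i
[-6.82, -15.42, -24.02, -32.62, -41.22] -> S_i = -6.82 + -8.60*i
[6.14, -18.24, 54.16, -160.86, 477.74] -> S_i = 6.14*(-2.97)^i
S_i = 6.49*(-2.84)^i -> [6.49, -18.43, 52.35, -148.66, 422.2]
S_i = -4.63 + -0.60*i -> [-4.63, -5.23, -5.83, -6.43, -7.03]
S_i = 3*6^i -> [3, 18, 108, 648, 3888]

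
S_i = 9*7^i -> [9, 63, 441, 3087, 21609]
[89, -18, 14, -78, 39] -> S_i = Random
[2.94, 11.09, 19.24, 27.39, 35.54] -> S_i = 2.94 + 8.15*i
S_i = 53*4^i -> [53, 212, 848, 3392, 13568]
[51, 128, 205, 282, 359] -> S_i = 51 + 77*i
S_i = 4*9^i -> [4, 36, 324, 2916, 26244]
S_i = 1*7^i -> [1, 7, 49, 343, 2401]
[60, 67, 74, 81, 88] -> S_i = 60 + 7*i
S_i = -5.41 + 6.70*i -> [-5.41, 1.29, 7.99, 14.69, 21.39]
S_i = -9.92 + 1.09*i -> [-9.92, -8.83, -7.74, -6.65, -5.56]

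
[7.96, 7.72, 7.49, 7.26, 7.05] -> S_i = 7.96*0.97^i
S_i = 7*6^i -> [7, 42, 252, 1512, 9072]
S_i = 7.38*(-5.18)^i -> [7.38, -38.23, 198.02, -1025.76, 5313.44]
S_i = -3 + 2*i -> [-3, -1, 1, 3, 5]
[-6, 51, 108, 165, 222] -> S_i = -6 + 57*i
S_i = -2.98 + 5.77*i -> [-2.98, 2.79, 8.56, 14.33, 20.1]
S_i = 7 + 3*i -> [7, 10, 13, 16, 19]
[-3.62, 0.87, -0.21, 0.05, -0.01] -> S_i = -3.62*(-0.24)^i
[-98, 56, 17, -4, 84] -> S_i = Random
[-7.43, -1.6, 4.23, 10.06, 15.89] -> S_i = -7.43 + 5.83*i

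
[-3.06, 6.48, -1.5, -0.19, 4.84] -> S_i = Random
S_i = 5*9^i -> [5, 45, 405, 3645, 32805]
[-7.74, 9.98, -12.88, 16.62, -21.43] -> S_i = -7.74*(-1.29)^i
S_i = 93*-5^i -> [93, -465, 2325, -11625, 58125]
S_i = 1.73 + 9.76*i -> [1.73, 11.49, 21.25, 31.01, 40.77]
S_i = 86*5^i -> [86, 430, 2150, 10750, 53750]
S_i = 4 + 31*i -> [4, 35, 66, 97, 128]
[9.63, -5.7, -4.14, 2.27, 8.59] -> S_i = Random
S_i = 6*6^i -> [6, 36, 216, 1296, 7776]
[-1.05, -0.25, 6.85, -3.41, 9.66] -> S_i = Random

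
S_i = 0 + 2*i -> [0, 2, 4, 6, 8]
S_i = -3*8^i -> [-3, -24, -192, -1536, -12288]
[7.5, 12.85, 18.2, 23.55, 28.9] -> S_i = 7.50 + 5.35*i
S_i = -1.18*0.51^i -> [-1.18, -0.6, -0.31, -0.16, -0.08]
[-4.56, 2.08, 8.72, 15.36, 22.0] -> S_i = -4.56 + 6.64*i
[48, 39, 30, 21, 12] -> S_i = 48 + -9*i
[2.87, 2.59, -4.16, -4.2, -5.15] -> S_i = Random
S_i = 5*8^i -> [5, 40, 320, 2560, 20480]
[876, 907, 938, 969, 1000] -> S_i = 876 + 31*i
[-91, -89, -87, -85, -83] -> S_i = -91 + 2*i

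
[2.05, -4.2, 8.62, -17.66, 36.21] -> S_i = 2.05*(-2.05)^i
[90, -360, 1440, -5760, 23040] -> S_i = 90*-4^i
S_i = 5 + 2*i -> [5, 7, 9, 11, 13]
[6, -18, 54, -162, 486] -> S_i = 6*-3^i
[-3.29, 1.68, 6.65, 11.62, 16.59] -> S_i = -3.29 + 4.97*i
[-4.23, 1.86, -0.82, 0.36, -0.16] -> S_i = -4.23*(-0.44)^i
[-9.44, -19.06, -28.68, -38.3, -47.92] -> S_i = -9.44 + -9.62*i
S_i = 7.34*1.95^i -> [7.34, 14.31, 27.91, 54.43, 106.13]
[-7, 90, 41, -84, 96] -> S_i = Random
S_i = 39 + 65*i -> [39, 104, 169, 234, 299]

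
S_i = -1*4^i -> [-1, -4, -16, -64, -256]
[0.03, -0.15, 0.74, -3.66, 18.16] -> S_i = 0.03*(-4.96)^i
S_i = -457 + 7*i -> [-457, -450, -443, -436, -429]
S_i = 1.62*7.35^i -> [1.62, 11.91, 87.52, 643.25, 4727.86]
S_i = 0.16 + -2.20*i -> [0.16, -2.04, -4.24, -6.44, -8.64]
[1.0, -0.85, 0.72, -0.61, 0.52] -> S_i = 1.00*(-0.85)^i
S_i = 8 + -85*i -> [8, -77, -162, -247, -332]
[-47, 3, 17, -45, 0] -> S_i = Random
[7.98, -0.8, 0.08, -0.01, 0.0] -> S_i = 7.98*(-0.10)^i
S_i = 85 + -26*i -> [85, 59, 33, 7, -19]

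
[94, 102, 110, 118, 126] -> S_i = 94 + 8*i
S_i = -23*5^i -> [-23, -115, -575, -2875, -14375]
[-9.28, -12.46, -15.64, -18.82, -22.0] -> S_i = -9.28 + -3.18*i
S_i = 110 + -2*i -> [110, 108, 106, 104, 102]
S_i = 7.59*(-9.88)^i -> [7.59, -74.99, 740.89, -7320.03, 72321.85]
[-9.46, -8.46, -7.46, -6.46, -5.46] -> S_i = -9.46 + 1.00*i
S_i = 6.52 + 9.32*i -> [6.52, 15.84, 25.16, 34.48, 43.8]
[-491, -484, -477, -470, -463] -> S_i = -491 + 7*i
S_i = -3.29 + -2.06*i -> [-3.29, -5.35, -7.41, -9.47, -11.53]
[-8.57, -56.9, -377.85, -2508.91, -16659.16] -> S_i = -8.57*6.64^i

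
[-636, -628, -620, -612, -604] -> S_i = -636 + 8*i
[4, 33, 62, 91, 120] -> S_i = 4 + 29*i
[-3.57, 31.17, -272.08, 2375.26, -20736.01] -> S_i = -3.57*(-8.73)^i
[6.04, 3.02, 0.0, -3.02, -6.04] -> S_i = 6.04 + -3.02*i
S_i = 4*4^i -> [4, 16, 64, 256, 1024]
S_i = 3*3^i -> [3, 9, 27, 81, 243]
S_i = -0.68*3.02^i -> [-0.68, -2.05, -6.2, -18.73, -56.56]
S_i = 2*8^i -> [2, 16, 128, 1024, 8192]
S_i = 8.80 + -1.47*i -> [8.8, 7.33, 5.86, 4.39, 2.92]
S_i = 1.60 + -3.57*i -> [1.6, -1.97, -5.54, -9.11, -12.68]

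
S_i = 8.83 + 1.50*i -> [8.83, 10.33, 11.83, 13.33, 14.83]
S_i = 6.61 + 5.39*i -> [6.61, 12.0, 17.39, 22.78, 28.17]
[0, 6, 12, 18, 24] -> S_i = 0 + 6*i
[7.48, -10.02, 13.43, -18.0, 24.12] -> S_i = 7.48*(-1.34)^i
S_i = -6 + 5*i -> [-6, -1, 4, 9, 14]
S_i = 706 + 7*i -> [706, 713, 720, 727, 734]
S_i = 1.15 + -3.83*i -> [1.15, -2.68, -6.51, -10.34, -14.17]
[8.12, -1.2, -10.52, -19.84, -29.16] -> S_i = 8.12 + -9.32*i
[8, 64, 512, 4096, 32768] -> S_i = 8*8^i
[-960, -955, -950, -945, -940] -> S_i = -960 + 5*i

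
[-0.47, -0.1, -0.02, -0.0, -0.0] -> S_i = -0.47*0.21^i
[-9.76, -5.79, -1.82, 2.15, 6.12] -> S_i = -9.76 + 3.97*i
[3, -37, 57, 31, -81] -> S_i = Random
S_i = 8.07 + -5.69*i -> [8.07, 2.38, -3.31, -9.0, -14.69]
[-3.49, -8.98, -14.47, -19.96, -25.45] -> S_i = -3.49 + -5.49*i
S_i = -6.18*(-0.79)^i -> [-6.18, 4.88, -3.86, 3.05, -2.41]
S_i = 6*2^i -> [6, 12, 24, 48, 96]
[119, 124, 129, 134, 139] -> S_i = 119 + 5*i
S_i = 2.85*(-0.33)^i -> [2.85, -0.94, 0.31, -0.1, 0.03]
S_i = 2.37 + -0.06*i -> [2.37, 2.31, 2.25, 2.19, 2.13]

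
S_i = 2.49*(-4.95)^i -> [2.49, -12.33, 61.01, -302.01, 1494.93]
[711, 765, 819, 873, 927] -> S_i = 711 + 54*i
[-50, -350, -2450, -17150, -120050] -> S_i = -50*7^i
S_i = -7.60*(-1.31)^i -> [-7.6, 9.96, -13.04, 17.09, -22.38]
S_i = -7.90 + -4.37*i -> [-7.9, -12.27, -16.64, -21.01, -25.38]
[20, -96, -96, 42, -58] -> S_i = Random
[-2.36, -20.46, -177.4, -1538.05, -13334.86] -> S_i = -2.36*8.67^i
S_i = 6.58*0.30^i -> [6.58, 1.97, 0.59, 0.18, 0.05]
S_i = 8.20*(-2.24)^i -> [8.2, -18.37, 41.14, -92.16, 206.45]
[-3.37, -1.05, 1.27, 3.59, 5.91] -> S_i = -3.37 + 2.32*i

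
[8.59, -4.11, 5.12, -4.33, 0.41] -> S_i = Random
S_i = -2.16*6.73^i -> [-2.16, -14.54, -97.83, -658.41, -4431.13]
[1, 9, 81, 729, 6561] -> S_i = 1*9^i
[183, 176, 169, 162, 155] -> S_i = 183 + -7*i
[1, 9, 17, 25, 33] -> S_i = 1 + 8*i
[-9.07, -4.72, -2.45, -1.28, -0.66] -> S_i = -9.07*0.52^i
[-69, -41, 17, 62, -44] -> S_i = Random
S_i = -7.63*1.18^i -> [-7.63, -9.0, -10.62, -12.54, -14.79]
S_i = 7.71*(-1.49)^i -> [7.71, -11.49, 17.12, -25.5, 38.0]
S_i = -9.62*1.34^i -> [-9.62, -12.89, -17.27, -23.15, -31.02]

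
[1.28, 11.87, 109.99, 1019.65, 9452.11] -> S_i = 1.28*9.27^i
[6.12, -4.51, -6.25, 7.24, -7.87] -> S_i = Random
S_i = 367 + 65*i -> [367, 432, 497, 562, 627]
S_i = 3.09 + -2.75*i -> [3.09, 0.34, -2.41, -5.16, -7.91]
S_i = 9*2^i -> [9, 18, 36, 72, 144]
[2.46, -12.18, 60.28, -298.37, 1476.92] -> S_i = 2.46*(-4.95)^i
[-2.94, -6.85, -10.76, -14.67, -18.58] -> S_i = -2.94 + -3.91*i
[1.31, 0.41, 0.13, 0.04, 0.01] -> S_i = 1.31*0.31^i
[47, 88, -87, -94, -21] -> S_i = Random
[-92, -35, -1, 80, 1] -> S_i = Random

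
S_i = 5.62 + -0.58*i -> [5.62, 5.04, 4.46, 3.88, 3.3]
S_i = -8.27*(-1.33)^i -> [-8.27, 11.0, -14.63, 19.46, -25.88]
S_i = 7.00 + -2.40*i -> [7.0, 4.6, 2.2, -0.2, -2.6]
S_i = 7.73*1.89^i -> [7.73, 14.61, 27.61, 52.19, 98.63]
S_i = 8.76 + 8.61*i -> [8.76, 17.37, 25.98, 34.59, 43.2]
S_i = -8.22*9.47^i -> [-8.22, -77.84, -737.18, -6981.07, -66110.7]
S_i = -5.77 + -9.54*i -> [-5.77, -15.31, -24.85, -34.39, -43.93]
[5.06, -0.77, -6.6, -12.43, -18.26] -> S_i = 5.06 + -5.83*i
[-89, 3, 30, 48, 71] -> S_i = Random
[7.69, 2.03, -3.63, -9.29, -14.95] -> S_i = 7.69 + -5.66*i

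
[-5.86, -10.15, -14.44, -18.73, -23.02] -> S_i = -5.86 + -4.29*i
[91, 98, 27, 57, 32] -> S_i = Random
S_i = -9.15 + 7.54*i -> [-9.15, -1.61, 5.93, 13.47, 21.01]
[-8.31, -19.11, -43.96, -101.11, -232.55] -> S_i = -8.31*2.30^i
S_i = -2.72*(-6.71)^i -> [-2.72, 18.25, -122.47, 821.74, -5513.9]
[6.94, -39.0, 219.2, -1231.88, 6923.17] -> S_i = 6.94*(-5.62)^i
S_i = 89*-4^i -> [89, -356, 1424, -5696, 22784]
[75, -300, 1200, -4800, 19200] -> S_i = 75*-4^i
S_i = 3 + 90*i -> [3, 93, 183, 273, 363]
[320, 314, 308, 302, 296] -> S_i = 320 + -6*i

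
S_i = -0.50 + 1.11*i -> [-0.5, 0.61, 1.72, 2.83, 3.94]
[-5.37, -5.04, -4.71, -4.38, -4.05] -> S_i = -5.37 + 0.33*i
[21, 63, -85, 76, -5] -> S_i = Random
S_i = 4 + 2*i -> [4, 6, 8, 10, 12]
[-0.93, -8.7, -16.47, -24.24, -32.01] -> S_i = -0.93 + -7.77*i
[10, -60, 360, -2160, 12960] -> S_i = 10*-6^i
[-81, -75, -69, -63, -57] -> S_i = -81 + 6*i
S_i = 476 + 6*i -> [476, 482, 488, 494, 500]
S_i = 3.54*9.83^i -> [3.54, 34.8, 342.07, 3362.51, 33053.49]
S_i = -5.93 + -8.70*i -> [-5.93, -14.63, -23.33, -32.03, -40.73]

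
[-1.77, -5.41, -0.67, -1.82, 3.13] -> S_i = Random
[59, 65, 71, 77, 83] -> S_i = 59 + 6*i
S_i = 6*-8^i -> [6, -48, 384, -3072, 24576]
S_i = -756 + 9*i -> [-756, -747, -738, -729, -720]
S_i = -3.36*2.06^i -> [-3.36, -6.92, -14.26, -29.37, -60.51]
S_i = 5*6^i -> [5, 30, 180, 1080, 6480]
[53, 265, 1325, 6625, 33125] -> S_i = 53*5^i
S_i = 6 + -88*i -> [6, -82, -170, -258, -346]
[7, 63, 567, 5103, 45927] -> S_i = 7*9^i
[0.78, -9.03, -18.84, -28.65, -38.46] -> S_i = 0.78 + -9.81*i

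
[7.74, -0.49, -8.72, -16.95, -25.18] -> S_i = 7.74 + -8.23*i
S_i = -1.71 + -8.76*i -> [-1.71, -10.47, -19.23, -27.99, -36.75]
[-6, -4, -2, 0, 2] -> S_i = -6 + 2*i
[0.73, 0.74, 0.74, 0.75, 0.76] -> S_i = 0.73*1.01^i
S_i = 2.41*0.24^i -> [2.41, 0.58, 0.14, 0.03, 0.01]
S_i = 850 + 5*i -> [850, 855, 860, 865, 870]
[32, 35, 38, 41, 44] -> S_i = 32 + 3*i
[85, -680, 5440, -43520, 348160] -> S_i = 85*-8^i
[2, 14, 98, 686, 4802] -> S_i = 2*7^i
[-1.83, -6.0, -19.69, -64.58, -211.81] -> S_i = -1.83*3.28^i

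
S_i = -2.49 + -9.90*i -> [-2.49, -12.39, -22.29, -32.19, -42.09]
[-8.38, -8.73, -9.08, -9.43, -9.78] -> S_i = -8.38 + -0.35*i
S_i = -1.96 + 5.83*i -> [-1.96, 3.87, 9.7, 15.53, 21.36]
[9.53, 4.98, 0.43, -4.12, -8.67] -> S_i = 9.53 + -4.55*i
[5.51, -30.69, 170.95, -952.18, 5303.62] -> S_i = 5.51*(-5.57)^i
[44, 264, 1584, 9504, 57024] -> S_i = 44*6^i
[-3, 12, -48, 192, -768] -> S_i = -3*-4^i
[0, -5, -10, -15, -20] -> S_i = 0 + -5*i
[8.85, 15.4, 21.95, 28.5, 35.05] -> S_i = 8.85 + 6.55*i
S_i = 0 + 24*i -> [0, 24, 48, 72, 96]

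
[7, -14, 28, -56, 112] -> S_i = 7*-2^i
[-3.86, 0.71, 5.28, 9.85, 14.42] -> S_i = -3.86 + 4.57*i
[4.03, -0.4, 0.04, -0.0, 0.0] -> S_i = 4.03*(-0.10)^i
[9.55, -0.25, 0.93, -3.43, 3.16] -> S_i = Random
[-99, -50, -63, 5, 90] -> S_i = Random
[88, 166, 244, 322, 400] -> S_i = 88 + 78*i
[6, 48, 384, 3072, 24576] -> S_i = 6*8^i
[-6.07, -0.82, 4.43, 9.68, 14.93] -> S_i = -6.07 + 5.25*i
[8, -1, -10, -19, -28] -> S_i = 8 + -9*i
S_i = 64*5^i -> [64, 320, 1600, 8000, 40000]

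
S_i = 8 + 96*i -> [8, 104, 200, 296, 392]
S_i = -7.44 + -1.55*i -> [-7.44, -8.99, -10.54, -12.09, -13.64]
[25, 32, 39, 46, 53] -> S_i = 25 + 7*i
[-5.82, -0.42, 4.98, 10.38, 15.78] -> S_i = -5.82 + 5.40*i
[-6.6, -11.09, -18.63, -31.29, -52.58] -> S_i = -6.60*1.68^i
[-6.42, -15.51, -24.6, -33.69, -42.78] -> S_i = -6.42 + -9.09*i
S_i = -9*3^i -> [-9, -27, -81, -243, -729]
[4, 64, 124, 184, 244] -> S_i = 4 + 60*i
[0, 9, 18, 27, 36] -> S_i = 0 + 9*i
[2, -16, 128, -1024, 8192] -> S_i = 2*-8^i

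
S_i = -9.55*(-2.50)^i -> [-9.55, 23.88, -59.69, 149.22, -373.05]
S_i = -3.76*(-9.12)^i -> [-3.76, 34.29, -312.74, 2852.15, -26011.61]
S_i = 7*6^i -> [7, 42, 252, 1512, 9072]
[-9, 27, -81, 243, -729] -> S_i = -9*-3^i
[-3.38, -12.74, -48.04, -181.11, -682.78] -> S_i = -3.38*3.77^i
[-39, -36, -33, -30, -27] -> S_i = -39 + 3*i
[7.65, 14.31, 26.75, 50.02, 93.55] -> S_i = 7.65*1.87^i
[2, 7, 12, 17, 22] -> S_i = 2 + 5*i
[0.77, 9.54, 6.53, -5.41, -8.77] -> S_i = Random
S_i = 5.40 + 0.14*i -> [5.4, 5.54, 5.68, 5.82, 5.96]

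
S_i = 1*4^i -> [1, 4, 16, 64, 256]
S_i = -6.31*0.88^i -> [-6.31, -5.55, -4.89, -4.3, -3.78]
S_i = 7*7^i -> [7, 49, 343, 2401, 16807]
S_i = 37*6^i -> [37, 222, 1332, 7992, 47952]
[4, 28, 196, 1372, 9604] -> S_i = 4*7^i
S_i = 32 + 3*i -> [32, 35, 38, 41, 44]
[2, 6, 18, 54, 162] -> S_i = 2*3^i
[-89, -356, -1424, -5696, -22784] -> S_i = -89*4^i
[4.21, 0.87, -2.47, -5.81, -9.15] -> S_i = 4.21 + -3.34*i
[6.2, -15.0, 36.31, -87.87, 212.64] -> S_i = 6.20*(-2.42)^i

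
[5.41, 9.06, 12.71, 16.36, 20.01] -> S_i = 5.41 + 3.65*i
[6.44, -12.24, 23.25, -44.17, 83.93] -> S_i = 6.44*(-1.90)^i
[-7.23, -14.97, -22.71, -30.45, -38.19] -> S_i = -7.23 + -7.74*i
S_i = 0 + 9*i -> [0, 9, 18, 27, 36]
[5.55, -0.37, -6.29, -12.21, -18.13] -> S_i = 5.55 + -5.92*i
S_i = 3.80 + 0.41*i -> [3.8, 4.21, 4.62, 5.03, 5.44]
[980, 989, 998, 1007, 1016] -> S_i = 980 + 9*i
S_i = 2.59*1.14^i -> [2.59, 2.95, 3.37, 3.84, 4.37]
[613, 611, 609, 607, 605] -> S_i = 613 + -2*i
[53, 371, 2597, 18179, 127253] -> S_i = 53*7^i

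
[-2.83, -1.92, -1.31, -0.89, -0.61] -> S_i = -2.83*0.68^i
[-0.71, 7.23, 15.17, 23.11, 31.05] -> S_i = -0.71 + 7.94*i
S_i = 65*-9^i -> [65, -585, 5265, -47385, 426465]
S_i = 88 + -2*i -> [88, 86, 84, 82, 80]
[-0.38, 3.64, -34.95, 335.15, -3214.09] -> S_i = -0.38*(-9.59)^i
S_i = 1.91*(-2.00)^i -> [1.91, -3.82, 7.64, -15.28, 30.56]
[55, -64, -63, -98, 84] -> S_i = Random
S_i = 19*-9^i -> [19, -171, 1539, -13851, 124659]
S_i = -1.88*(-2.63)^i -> [-1.88, 4.94, -13.0, 34.2, -89.95]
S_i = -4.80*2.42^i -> [-4.8, -11.62, -28.11, -68.03, -164.63]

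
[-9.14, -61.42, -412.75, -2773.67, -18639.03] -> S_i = -9.14*6.72^i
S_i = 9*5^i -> [9, 45, 225, 1125, 5625]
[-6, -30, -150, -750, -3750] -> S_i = -6*5^i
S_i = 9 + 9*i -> [9, 18, 27, 36, 45]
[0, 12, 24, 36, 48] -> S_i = 0 + 12*i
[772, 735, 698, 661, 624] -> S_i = 772 + -37*i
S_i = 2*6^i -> [2, 12, 72, 432, 2592]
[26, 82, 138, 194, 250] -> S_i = 26 + 56*i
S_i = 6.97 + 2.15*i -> [6.97, 9.12, 11.27, 13.42, 15.57]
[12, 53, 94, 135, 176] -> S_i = 12 + 41*i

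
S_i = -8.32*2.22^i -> [-8.32, -18.47, -41.0, -91.03, -202.09]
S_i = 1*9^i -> [1, 9, 81, 729, 6561]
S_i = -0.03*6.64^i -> [-0.03, -0.2, -1.32, -8.78, -58.32]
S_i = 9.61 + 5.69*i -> [9.61, 15.3, 20.99, 26.68, 32.37]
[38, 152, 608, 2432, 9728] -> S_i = 38*4^i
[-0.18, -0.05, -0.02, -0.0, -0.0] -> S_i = -0.18*0.29^i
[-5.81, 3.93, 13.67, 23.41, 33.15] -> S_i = -5.81 + 9.74*i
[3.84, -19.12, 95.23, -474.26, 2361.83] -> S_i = 3.84*(-4.98)^i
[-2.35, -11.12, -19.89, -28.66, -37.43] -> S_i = -2.35 + -8.77*i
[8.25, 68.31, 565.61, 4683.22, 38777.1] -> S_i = 8.25*8.28^i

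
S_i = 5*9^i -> [5, 45, 405, 3645, 32805]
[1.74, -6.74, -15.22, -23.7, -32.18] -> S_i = 1.74 + -8.48*i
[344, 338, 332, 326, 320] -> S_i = 344 + -6*i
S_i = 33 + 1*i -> [33, 34, 35, 36, 37]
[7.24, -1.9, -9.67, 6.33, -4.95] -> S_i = Random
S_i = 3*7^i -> [3, 21, 147, 1029, 7203]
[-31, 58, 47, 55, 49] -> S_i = Random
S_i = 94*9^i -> [94, 846, 7614, 68526, 616734]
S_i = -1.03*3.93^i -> [-1.03, -4.05, -15.91, -62.52, -245.7]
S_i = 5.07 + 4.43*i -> [5.07, 9.5, 13.93, 18.36, 22.79]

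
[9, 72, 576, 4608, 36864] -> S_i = 9*8^i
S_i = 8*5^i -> [8, 40, 200, 1000, 5000]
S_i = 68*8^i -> [68, 544, 4352, 34816, 278528]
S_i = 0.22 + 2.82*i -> [0.22, 3.04, 5.86, 8.68, 11.5]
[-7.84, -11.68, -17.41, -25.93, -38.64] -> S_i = -7.84*1.49^i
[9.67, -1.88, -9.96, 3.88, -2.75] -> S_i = Random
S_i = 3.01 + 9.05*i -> [3.01, 12.06, 21.11, 30.16, 39.21]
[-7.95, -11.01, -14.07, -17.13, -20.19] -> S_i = -7.95 + -3.06*i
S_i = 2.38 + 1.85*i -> [2.38, 4.23, 6.08, 7.93, 9.78]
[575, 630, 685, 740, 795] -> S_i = 575 + 55*i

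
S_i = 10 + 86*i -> [10, 96, 182, 268, 354]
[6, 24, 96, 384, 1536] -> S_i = 6*4^i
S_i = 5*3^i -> [5, 15, 45, 135, 405]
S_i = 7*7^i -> [7, 49, 343, 2401, 16807]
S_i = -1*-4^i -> [-1, 4, -16, 64, -256]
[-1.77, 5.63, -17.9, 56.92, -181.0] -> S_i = -1.77*(-3.18)^i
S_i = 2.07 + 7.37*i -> [2.07, 9.44, 16.81, 24.18, 31.55]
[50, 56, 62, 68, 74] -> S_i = 50 + 6*i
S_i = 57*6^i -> [57, 342, 2052, 12312, 73872]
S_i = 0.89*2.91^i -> [0.89, 2.59, 7.54, 21.93, 63.82]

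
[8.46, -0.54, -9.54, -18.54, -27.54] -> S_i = 8.46 + -9.00*i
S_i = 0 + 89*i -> [0, 89, 178, 267, 356]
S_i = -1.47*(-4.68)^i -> [-1.47, 6.88, -32.2, 150.68, -705.18]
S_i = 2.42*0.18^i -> [2.42, 0.44, 0.08, 0.01, 0.0]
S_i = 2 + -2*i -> [2, 0, -2, -4, -6]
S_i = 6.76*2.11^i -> [6.76, 14.26, 30.1, 63.5, 133.99]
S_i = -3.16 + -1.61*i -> [-3.16, -4.77, -6.38, -7.99, -9.6]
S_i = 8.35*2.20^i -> [8.35, 18.37, 40.41, 88.91, 195.6]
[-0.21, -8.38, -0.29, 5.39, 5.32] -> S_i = Random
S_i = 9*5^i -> [9, 45, 225, 1125, 5625]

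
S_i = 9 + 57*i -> [9, 66, 123, 180, 237]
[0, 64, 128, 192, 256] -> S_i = 0 + 64*i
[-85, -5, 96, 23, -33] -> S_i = Random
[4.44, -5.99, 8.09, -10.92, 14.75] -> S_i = 4.44*(-1.35)^i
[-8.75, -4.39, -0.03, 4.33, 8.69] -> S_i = -8.75 + 4.36*i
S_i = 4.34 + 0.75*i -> [4.34, 5.09, 5.84, 6.59, 7.34]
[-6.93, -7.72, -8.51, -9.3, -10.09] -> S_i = -6.93 + -0.79*i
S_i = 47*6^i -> [47, 282, 1692, 10152, 60912]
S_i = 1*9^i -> [1, 9, 81, 729, 6561]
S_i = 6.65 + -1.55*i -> [6.65, 5.1, 3.55, 2.0, 0.45]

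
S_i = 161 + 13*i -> [161, 174, 187, 200, 213]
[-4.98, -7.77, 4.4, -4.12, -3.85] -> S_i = Random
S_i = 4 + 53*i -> [4, 57, 110, 163, 216]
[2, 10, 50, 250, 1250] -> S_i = 2*5^i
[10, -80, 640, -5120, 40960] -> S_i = 10*-8^i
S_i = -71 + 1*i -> [-71, -70, -69, -68, -67]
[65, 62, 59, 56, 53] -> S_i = 65 + -3*i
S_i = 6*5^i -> [6, 30, 150, 750, 3750]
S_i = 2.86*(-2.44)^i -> [2.86, -6.98, 17.03, -41.55, 101.37]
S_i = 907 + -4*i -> [907, 903, 899, 895, 891]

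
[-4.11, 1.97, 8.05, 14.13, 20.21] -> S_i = -4.11 + 6.08*i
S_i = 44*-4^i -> [44, -176, 704, -2816, 11264]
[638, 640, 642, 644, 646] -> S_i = 638 + 2*i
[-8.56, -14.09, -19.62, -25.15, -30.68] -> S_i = -8.56 + -5.53*i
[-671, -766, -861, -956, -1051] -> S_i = -671 + -95*i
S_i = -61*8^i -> [-61, -488, -3904, -31232, -249856]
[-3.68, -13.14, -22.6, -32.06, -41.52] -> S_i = -3.68 + -9.46*i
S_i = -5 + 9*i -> [-5, 4, 13, 22, 31]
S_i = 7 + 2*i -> [7, 9, 11, 13, 15]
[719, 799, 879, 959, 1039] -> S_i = 719 + 80*i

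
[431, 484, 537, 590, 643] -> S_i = 431 + 53*i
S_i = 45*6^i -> [45, 270, 1620, 9720, 58320]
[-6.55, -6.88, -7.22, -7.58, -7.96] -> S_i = -6.55*1.05^i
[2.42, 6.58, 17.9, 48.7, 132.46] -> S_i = 2.42*2.72^i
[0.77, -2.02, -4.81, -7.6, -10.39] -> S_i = 0.77 + -2.79*i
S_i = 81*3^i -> [81, 243, 729, 2187, 6561]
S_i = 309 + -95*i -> [309, 214, 119, 24, -71]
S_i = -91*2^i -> [-91, -182, -364, -728, -1456]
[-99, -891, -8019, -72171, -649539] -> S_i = -99*9^i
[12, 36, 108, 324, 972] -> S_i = 12*3^i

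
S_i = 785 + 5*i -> [785, 790, 795, 800, 805]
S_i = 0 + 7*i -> [0, 7, 14, 21, 28]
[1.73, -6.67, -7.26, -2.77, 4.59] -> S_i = Random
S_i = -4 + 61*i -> [-4, 57, 118, 179, 240]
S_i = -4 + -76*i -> [-4, -80, -156, -232, -308]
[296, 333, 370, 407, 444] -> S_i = 296 + 37*i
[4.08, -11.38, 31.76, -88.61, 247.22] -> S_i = 4.08*(-2.79)^i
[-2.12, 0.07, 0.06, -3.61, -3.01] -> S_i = Random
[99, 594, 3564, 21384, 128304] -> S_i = 99*6^i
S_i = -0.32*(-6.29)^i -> [-0.32, 2.01, -12.66, 79.63, -500.9]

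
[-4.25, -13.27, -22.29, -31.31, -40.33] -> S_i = -4.25 + -9.02*i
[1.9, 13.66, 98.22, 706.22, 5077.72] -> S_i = 1.90*7.19^i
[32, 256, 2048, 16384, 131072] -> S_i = 32*8^i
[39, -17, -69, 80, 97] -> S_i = Random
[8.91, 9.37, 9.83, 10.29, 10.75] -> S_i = 8.91 + 0.46*i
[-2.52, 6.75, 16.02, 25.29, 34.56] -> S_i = -2.52 + 9.27*i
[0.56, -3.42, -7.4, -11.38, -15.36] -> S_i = 0.56 + -3.98*i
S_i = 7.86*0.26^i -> [7.86, 2.04, 0.53, 0.14, 0.04]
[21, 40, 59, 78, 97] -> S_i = 21 + 19*i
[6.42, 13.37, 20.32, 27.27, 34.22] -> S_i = 6.42 + 6.95*i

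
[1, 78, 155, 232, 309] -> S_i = 1 + 77*i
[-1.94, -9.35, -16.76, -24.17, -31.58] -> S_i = -1.94 + -7.41*i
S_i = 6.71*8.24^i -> [6.71, 55.29, 455.59, 3754.09, 30933.66]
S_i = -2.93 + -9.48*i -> [-2.93, -12.41, -21.89, -31.37, -40.85]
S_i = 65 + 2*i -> [65, 67, 69, 71, 73]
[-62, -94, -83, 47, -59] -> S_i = Random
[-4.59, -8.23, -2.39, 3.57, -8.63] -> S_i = Random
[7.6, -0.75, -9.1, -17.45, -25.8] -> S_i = 7.60 + -8.35*i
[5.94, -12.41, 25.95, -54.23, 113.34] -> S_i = 5.94*(-2.09)^i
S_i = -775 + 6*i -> [-775, -769, -763, -757, -751]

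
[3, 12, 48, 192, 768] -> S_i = 3*4^i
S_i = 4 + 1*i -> [4, 5, 6, 7, 8]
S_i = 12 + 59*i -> [12, 71, 130, 189, 248]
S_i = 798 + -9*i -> [798, 789, 780, 771, 762]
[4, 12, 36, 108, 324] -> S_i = 4*3^i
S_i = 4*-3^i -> [4, -12, 36, -108, 324]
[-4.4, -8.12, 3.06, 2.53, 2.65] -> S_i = Random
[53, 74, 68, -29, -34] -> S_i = Random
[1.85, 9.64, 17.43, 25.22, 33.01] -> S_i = 1.85 + 7.79*i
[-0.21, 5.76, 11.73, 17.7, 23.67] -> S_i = -0.21 + 5.97*i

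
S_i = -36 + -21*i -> [-36, -57, -78, -99, -120]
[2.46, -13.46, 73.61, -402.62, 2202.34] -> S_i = 2.46*(-5.47)^i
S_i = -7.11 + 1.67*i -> [-7.11, -5.44, -3.77, -2.1, -0.43]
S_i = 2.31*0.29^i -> [2.31, 0.67, 0.19, 0.06, 0.02]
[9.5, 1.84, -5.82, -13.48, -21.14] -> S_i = 9.50 + -7.66*i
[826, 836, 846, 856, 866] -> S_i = 826 + 10*i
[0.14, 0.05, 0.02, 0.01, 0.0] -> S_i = 0.14*0.38^i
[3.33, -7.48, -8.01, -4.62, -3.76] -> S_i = Random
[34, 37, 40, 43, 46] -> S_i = 34 + 3*i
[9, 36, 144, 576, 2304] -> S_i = 9*4^i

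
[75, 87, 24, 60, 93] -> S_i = Random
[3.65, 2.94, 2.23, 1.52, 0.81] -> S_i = 3.65 + -0.71*i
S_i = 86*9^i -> [86, 774, 6966, 62694, 564246]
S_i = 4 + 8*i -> [4, 12, 20, 28, 36]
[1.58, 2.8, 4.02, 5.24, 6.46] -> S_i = 1.58 + 1.22*i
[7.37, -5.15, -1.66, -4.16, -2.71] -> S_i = Random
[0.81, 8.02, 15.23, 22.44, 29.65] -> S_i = 0.81 + 7.21*i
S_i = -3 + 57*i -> [-3, 54, 111, 168, 225]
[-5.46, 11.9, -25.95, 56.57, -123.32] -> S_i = -5.46*(-2.18)^i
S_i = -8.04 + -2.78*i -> [-8.04, -10.82, -13.6, -16.38, -19.16]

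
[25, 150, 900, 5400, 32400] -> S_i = 25*6^i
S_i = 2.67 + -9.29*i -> [2.67, -6.62, -15.91, -25.2, -34.49]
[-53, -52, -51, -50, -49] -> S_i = -53 + 1*i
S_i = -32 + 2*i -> [-32, -30, -28, -26, -24]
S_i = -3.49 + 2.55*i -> [-3.49, -0.94, 1.61, 4.16, 6.71]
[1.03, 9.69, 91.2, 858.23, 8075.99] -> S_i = 1.03*9.41^i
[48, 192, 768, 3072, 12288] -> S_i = 48*4^i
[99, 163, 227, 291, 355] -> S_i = 99 + 64*i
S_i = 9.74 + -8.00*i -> [9.74, 1.74, -6.26, -14.26, -22.26]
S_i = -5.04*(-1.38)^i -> [-5.04, 6.96, -9.6, 13.25, -18.28]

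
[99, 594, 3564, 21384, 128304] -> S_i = 99*6^i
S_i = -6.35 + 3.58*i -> [-6.35, -2.77, 0.81, 4.39, 7.97]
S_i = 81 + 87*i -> [81, 168, 255, 342, 429]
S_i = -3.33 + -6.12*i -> [-3.33, -9.45, -15.57, -21.69, -27.81]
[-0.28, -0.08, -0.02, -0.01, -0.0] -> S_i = -0.28*0.29^i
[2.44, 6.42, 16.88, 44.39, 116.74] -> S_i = 2.44*2.63^i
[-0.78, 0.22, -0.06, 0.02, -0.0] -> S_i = -0.78*(-0.28)^i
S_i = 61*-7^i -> [61, -427, 2989, -20923, 146461]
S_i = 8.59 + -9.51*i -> [8.59, -0.92, -10.43, -19.94, -29.45]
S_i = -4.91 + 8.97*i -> [-4.91, 4.06, 13.03, 22.0, 30.97]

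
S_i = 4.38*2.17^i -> [4.38, 9.5, 20.62, 44.76, 97.12]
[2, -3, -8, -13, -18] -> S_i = 2 + -5*i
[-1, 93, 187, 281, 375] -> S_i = -1 + 94*i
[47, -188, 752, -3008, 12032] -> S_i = 47*-4^i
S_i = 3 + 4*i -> [3, 7, 11, 15, 19]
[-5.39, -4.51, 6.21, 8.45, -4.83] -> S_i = Random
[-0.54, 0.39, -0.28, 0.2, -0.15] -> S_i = -0.54*(-0.72)^i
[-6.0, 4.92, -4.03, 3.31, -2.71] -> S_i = -6.00*(-0.82)^i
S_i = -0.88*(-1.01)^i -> [-0.88, 0.89, -0.9, 0.91, -0.92]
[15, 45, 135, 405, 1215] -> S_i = 15*3^i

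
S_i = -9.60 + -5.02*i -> [-9.6, -14.62, -19.64, -24.66, -29.68]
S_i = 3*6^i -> [3, 18, 108, 648, 3888]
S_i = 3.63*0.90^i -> [3.63, 3.27, 2.94, 2.65, 2.38]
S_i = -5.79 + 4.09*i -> [-5.79, -1.7, 2.39, 6.48, 10.57]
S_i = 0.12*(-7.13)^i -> [0.12, -0.86, 6.1, -43.5, 310.13]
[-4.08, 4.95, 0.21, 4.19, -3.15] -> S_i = Random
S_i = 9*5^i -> [9, 45, 225, 1125, 5625]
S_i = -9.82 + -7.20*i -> [-9.82, -17.02, -24.22, -31.42, -38.62]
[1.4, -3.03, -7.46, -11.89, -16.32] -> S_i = 1.40 + -4.43*i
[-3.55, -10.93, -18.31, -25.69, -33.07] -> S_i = -3.55 + -7.38*i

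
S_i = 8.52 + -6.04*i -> [8.52, 2.48, -3.56, -9.6, -15.64]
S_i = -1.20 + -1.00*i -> [-1.2, -2.2, -3.2, -4.2, -5.2]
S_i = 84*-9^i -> [84, -756, 6804, -61236, 551124]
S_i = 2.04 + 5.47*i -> [2.04, 7.51, 12.98, 18.45, 23.92]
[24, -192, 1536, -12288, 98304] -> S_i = 24*-8^i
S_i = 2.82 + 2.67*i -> [2.82, 5.49, 8.16, 10.83, 13.5]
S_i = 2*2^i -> [2, 4, 8, 16, 32]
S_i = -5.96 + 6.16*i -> [-5.96, 0.2, 6.36, 12.52, 18.68]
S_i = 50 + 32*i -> [50, 82, 114, 146, 178]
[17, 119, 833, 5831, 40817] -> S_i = 17*7^i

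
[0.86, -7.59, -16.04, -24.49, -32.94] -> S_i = 0.86 + -8.45*i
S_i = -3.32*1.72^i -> [-3.32, -5.71, -9.82, -16.89, -29.06]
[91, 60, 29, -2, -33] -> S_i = 91 + -31*i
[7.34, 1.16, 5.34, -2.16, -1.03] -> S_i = Random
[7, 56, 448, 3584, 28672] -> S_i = 7*8^i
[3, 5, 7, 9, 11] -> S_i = 3 + 2*i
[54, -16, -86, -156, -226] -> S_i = 54 + -70*i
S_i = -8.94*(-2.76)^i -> [-8.94, 24.67, -68.1, 187.96, -518.77]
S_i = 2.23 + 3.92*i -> [2.23, 6.15, 10.07, 13.99, 17.91]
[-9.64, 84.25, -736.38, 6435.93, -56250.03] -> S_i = -9.64*(-8.74)^i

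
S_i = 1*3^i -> [1, 3, 9, 27, 81]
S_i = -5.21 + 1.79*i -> [-5.21, -3.42, -1.63, 0.16, 1.95]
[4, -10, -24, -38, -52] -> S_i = 4 + -14*i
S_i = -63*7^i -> [-63, -441, -3087, -21609, -151263]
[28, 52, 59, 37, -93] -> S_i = Random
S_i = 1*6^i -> [1, 6, 36, 216, 1296]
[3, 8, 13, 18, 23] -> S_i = 3 + 5*i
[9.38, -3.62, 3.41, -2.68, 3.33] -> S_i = Random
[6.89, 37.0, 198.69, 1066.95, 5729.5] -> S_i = 6.89*5.37^i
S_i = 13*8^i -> [13, 104, 832, 6656, 53248]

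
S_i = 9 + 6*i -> [9, 15, 21, 27, 33]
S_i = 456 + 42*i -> [456, 498, 540, 582, 624]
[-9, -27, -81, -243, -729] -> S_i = -9*3^i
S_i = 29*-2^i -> [29, -58, 116, -232, 464]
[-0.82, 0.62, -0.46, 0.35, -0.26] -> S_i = -0.82*(-0.75)^i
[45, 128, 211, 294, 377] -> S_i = 45 + 83*i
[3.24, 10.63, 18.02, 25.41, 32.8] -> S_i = 3.24 + 7.39*i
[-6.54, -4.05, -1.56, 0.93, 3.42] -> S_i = -6.54 + 2.49*i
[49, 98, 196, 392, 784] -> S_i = 49*2^i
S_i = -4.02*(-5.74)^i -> [-4.02, 23.07, -132.45, 760.26, -4363.89]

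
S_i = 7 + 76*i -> [7, 83, 159, 235, 311]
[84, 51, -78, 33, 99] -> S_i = Random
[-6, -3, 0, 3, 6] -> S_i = -6 + 3*i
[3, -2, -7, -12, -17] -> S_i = 3 + -5*i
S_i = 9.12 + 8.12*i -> [9.12, 17.24, 25.36, 33.48, 41.6]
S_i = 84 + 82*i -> [84, 166, 248, 330, 412]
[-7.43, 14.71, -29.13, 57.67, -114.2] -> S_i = -7.43*(-1.98)^i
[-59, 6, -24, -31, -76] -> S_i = Random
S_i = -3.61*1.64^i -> [-3.61, -5.92, -9.71, -15.92, -26.11]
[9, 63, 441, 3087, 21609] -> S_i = 9*7^i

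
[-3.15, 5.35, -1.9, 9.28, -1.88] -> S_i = Random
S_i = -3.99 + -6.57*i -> [-3.99, -10.56, -17.13, -23.7, -30.27]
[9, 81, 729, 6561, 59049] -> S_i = 9*9^i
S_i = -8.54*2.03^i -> [-8.54, -17.34, -35.19, -71.44, -145.02]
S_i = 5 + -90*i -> [5, -85, -175, -265, -355]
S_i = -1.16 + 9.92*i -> [-1.16, 8.76, 18.68, 28.6, 38.52]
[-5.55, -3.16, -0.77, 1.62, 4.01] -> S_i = -5.55 + 2.39*i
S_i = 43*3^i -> [43, 129, 387, 1161, 3483]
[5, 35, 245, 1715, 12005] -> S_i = 5*7^i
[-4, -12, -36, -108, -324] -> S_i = -4*3^i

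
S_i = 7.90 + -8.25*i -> [7.9, -0.35, -8.6, -16.85, -25.1]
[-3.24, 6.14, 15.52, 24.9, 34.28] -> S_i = -3.24 + 9.38*i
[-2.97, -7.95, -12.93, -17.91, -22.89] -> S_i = -2.97 + -4.98*i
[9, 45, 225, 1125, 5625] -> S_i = 9*5^i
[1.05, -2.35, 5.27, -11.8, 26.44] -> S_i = 1.05*(-2.24)^i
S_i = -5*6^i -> [-5, -30, -180, -1080, -6480]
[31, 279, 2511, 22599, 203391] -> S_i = 31*9^i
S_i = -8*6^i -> [-8, -48, -288, -1728, -10368]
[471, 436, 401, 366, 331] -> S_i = 471 + -35*i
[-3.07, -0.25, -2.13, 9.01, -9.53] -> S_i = Random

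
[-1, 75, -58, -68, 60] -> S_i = Random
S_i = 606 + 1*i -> [606, 607, 608, 609, 610]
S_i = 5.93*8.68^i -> [5.93, 51.47, 446.78, 3878.05, 33661.51]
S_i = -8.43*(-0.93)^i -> [-8.43, 7.84, -7.29, 6.78, -6.31]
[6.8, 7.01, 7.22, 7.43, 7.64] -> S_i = 6.80 + 0.21*i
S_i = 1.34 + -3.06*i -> [1.34, -1.72, -4.78, -7.84, -10.9]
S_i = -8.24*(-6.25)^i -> [-8.24, 51.5, -321.88, 2011.72, -12573.24]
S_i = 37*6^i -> [37, 222, 1332, 7992, 47952]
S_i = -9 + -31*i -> [-9, -40, -71, -102, -133]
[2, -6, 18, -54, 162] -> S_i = 2*-3^i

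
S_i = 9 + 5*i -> [9, 14, 19, 24, 29]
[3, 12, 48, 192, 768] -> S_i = 3*4^i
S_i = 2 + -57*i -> [2, -55, -112, -169, -226]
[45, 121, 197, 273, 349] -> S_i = 45 + 76*i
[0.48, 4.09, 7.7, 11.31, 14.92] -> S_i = 0.48 + 3.61*i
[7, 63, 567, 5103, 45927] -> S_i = 7*9^i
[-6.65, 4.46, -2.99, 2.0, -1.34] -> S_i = -6.65*(-0.67)^i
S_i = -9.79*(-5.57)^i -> [-9.79, 54.53, -303.73, 1691.8, -9423.31]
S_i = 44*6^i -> [44, 264, 1584, 9504, 57024]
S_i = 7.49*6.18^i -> [7.49, 46.29, 286.06, 1767.86, 10925.36]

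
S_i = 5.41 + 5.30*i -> [5.41, 10.71, 16.01, 21.31, 26.61]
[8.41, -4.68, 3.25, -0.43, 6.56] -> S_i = Random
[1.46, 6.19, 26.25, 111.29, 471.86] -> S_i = 1.46*4.24^i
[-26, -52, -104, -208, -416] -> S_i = -26*2^i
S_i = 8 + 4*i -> [8, 12, 16, 20, 24]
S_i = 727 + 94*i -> [727, 821, 915, 1009, 1103]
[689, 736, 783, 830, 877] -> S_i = 689 + 47*i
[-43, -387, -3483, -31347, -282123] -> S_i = -43*9^i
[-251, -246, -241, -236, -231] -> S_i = -251 + 5*i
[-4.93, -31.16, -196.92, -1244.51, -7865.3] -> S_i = -4.93*6.32^i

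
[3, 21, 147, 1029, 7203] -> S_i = 3*7^i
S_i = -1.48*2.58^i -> [-1.48, -3.82, -9.85, -25.42, -65.58]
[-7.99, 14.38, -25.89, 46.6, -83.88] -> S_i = -7.99*(-1.80)^i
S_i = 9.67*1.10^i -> [9.67, 10.64, 11.7, 12.87, 14.16]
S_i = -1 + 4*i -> [-1, 3, 7, 11, 15]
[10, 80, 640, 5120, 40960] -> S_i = 10*8^i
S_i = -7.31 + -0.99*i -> [-7.31, -8.3, -9.29, -10.28, -11.27]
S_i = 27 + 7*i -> [27, 34, 41, 48, 55]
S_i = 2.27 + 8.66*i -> [2.27, 10.93, 19.59, 28.25, 36.91]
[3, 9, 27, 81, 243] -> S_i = 3*3^i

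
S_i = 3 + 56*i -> [3, 59, 115, 171, 227]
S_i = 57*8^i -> [57, 456, 3648, 29184, 233472]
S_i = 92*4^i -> [92, 368, 1472, 5888, 23552]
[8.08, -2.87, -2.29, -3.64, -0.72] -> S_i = Random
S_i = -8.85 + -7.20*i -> [-8.85, -16.05, -23.25, -30.45, -37.65]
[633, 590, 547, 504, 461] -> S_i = 633 + -43*i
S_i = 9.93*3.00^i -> [9.93, 29.79, 89.37, 268.11, 804.33]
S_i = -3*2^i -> [-3, -6, -12, -24, -48]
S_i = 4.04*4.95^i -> [4.04, 20.0, 98.99, 490.0, 2425.5]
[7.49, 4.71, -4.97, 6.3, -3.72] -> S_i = Random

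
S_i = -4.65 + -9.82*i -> [-4.65, -14.47, -24.29, -34.11, -43.93]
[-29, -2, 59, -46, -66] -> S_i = Random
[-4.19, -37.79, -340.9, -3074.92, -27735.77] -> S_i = -4.19*9.02^i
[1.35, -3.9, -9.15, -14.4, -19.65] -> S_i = 1.35 + -5.25*i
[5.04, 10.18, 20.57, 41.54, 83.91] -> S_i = 5.04*2.02^i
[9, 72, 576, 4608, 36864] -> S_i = 9*8^i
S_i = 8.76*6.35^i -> [8.76, 55.63, 353.23, 2242.98, 14242.92]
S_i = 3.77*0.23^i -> [3.77, 0.87, 0.2, 0.05, 0.01]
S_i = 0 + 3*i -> [0, 3, 6, 9, 12]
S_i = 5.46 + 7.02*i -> [5.46, 12.48, 19.5, 26.52, 33.54]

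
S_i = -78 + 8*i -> [-78, -70, -62, -54, -46]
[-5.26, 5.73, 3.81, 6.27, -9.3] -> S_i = Random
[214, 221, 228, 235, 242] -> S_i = 214 + 7*i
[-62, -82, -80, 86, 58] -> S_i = Random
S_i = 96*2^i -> [96, 192, 384, 768, 1536]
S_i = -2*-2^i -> [-2, 4, -8, 16, -32]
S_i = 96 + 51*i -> [96, 147, 198, 249, 300]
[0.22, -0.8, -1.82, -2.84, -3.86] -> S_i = 0.22 + -1.02*i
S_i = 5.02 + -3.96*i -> [5.02, 1.06, -2.9, -6.86, -10.82]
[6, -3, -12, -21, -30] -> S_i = 6 + -9*i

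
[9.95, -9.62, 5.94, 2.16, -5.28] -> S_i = Random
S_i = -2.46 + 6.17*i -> [-2.46, 3.71, 9.88, 16.05, 22.22]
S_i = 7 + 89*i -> [7, 96, 185, 274, 363]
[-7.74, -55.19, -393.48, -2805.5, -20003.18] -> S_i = -7.74*7.13^i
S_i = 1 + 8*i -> [1, 9, 17, 25, 33]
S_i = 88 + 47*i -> [88, 135, 182, 229, 276]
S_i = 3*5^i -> [3, 15, 75, 375, 1875]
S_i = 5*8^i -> [5, 40, 320, 2560, 20480]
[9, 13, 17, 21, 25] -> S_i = 9 + 4*i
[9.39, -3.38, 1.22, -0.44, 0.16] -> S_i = 9.39*(-0.36)^i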